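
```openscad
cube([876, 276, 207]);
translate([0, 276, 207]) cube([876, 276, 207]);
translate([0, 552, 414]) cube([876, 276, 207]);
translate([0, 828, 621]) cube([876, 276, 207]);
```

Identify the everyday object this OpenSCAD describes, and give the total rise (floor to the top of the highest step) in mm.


A staircase. The total rise is 828 mm.

4 identical blocks, each offset up and back from the previous — a staircase. Each step is 207 mm tall and there are 4 of them, so the total rise is 4 × 207 = 828 mm.


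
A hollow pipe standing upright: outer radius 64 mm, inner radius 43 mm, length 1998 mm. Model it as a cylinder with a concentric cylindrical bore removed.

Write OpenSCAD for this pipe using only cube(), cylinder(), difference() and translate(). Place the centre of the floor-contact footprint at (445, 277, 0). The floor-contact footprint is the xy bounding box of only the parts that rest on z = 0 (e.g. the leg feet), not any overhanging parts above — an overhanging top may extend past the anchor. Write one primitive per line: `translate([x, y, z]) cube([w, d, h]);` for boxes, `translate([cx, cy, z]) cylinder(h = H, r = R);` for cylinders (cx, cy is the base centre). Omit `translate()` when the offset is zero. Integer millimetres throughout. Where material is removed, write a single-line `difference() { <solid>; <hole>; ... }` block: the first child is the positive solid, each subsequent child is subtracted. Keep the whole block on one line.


difference() { translate([445, 277, 0]) cylinder(h = 1998, r = 64); translate([445, 277, 0]) cylinder(h = 1998, r = 43); }


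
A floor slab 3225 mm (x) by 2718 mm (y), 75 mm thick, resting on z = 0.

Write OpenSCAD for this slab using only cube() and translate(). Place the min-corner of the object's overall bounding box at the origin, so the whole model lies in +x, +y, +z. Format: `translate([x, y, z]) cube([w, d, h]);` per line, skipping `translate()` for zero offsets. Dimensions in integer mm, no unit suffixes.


cube([3225, 2718, 75]);


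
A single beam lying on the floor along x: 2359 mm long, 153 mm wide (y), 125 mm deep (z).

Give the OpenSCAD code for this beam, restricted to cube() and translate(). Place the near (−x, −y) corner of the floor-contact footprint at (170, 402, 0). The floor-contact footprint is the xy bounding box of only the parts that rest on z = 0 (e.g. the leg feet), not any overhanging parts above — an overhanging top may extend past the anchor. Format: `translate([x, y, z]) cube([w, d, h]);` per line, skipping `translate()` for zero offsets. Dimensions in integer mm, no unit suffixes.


translate([170, 402, 0]) cube([2359, 153, 125]);


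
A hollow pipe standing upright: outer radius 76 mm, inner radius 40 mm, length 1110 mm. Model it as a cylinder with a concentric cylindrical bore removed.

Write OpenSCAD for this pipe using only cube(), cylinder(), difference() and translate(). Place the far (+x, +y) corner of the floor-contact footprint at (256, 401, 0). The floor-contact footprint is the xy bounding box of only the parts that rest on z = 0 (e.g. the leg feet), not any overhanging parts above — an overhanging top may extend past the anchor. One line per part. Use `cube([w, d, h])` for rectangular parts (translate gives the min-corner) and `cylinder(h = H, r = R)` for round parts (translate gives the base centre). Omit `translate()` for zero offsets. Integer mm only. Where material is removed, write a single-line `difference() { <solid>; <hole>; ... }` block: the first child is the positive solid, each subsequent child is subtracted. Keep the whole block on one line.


difference() { translate([180, 325, 0]) cylinder(h = 1110, r = 76); translate([180, 325, 0]) cylinder(h = 1110, r = 40); }


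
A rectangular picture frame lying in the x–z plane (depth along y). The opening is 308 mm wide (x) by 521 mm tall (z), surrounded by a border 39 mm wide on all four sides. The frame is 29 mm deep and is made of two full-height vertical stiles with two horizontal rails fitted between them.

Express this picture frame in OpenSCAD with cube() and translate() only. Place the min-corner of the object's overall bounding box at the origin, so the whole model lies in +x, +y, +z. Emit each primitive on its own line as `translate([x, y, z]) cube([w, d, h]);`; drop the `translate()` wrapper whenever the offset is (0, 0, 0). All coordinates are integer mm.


cube([39, 29, 599]);
translate([347, 0, 0]) cube([39, 29, 599]);
translate([39, 0, 0]) cube([308, 29, 39]);
translate([39, 0, 560]) cube([308, 29, 39]);


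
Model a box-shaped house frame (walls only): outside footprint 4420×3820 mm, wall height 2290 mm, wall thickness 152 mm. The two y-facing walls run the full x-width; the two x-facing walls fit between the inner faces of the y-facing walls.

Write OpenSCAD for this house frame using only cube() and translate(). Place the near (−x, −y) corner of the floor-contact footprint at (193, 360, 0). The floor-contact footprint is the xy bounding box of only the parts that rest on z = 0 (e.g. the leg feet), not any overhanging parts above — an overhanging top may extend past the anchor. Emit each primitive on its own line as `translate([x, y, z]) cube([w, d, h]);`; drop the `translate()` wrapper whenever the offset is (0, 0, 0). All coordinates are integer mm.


translate([193, 360, 0]) cube([4420, 152, 2290]);
translate([193, 4028, 0]) cube([4420, 152, 2290]);
translate([193, 512, 0]) cube([152, 3516, 2290]);
translate([4461, 512, 0]) cube([152, 3516, 2290]);


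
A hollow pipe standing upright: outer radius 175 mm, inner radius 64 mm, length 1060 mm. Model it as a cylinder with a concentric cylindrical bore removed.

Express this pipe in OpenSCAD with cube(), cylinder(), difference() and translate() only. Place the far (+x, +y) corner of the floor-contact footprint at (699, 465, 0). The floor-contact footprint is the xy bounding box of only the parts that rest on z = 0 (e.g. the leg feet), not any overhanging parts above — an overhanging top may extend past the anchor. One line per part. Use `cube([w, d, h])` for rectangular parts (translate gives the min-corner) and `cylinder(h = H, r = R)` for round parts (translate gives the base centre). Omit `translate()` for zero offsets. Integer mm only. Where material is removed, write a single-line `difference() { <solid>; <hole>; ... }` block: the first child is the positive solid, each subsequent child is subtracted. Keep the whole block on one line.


difference() { translate([524, 290, 0]) cylinder(h = 1060, r = 175); translate([524, 290, 0]) cylinder(h = 1060, r = 64); }


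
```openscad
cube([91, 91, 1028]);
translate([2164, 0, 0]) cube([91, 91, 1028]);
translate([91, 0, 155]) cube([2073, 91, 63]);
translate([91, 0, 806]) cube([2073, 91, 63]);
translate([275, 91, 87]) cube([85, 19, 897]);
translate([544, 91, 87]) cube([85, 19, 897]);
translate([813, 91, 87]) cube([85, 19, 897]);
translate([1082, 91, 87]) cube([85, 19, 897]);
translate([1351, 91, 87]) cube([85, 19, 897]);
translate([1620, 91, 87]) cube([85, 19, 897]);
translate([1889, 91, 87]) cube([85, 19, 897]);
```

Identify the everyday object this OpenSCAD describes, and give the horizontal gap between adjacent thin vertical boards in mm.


A fence section. The picket gap is 184 mm.

Two posts, two rails, 7 pickets — a fence section. Span 2073 mm holds 7 pickets of 85 mm with 8 equal gaps: ⌊(2073 − 7·85) / 8⌋ = 184 mm.


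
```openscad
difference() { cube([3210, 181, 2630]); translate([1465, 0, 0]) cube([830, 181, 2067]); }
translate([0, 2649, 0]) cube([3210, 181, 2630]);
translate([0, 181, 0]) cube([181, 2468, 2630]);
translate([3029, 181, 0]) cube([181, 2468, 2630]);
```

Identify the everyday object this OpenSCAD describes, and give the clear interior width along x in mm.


A single room. The interior width is 2848 mm.

Four walls enclosing a rectangle with a door in the front wall — a room. Outside width 3210 minus two 181 mm walls gives 2848 mm.


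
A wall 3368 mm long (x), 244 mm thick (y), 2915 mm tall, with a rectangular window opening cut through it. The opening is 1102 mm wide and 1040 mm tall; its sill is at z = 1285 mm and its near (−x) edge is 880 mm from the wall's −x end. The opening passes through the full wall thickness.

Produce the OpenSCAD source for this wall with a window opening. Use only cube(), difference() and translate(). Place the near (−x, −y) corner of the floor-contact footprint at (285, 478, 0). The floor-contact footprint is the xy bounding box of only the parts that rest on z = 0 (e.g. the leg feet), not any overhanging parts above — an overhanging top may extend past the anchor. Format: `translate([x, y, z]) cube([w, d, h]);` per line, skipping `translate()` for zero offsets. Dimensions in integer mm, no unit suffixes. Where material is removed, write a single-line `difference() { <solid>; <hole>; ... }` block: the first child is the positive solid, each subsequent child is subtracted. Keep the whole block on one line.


difference() { translate([285, 478, 0]) cube([3368, 244, 2915]); translate([1165, 478, 1285]) cube([1102, 244, 1040]); }


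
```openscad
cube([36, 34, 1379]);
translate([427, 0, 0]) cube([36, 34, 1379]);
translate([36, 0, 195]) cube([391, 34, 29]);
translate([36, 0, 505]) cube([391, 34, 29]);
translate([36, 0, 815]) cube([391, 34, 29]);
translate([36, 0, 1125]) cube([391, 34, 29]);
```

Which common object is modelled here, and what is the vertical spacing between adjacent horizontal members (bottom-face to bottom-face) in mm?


A ladder. The rung spacing is 310 mm.

Two tall 36×34 posts with 4 short bars between them — a ladder. Adjacent rungs sit at z = 195 and z = 505, so the spacing is 505 − 195 = 310 mm.


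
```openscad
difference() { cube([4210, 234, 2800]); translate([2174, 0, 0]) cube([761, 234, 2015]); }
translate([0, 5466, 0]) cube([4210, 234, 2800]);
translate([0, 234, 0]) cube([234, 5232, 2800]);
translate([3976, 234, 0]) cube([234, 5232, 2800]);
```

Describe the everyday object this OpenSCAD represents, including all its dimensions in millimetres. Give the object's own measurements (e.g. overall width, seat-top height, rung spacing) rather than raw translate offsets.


A single room: four walls, each 2800 mm tall and 234 mm thick, enclosing an outside footprint 4210×5700 mm (x × y), no floor or roof. The front and back walls (−y and +y sides) run the full x-width; the side walls fit between their inner faces. A door opening 761 mm wide and 2015 mm tall is cut through the front wall from the floor up, its −x edge 2174 mm from the wall's −x end.


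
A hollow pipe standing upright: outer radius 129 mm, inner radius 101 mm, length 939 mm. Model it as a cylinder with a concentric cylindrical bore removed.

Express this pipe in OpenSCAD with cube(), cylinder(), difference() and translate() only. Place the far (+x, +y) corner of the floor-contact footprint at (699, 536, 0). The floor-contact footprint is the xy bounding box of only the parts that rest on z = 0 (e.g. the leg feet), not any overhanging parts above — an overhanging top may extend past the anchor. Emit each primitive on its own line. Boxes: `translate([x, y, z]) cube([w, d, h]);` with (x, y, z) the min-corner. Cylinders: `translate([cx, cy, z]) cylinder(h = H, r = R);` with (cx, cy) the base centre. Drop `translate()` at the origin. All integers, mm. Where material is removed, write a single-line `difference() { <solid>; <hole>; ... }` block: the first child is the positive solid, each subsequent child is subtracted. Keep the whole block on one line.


difference() { translate([570, 407, 0]) cylinder(h = 939, r = 129); translate([570, 407, 0]) cylinder(h = 939, r = 101); }


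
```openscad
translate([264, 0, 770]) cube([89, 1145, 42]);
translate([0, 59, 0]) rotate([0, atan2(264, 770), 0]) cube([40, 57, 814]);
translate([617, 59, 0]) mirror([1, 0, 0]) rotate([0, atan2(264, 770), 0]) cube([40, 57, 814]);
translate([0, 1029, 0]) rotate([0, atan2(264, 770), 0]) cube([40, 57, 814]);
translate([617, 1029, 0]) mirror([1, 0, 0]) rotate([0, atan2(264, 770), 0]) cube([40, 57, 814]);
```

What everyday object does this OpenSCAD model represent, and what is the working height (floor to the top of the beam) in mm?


A sawhorse. The overall height is 812 mm.

A beam across two mirrored pairs of raked legs — a sawhorse. The beam's underside is at z = 770 (matching the legs' vertical rise in atan2(264, 770)) and the beam is 42 mm tall, so its top is at 770 + 42 = 812 mm. The raked legs top out at the beam's underside, so that is the highest point.


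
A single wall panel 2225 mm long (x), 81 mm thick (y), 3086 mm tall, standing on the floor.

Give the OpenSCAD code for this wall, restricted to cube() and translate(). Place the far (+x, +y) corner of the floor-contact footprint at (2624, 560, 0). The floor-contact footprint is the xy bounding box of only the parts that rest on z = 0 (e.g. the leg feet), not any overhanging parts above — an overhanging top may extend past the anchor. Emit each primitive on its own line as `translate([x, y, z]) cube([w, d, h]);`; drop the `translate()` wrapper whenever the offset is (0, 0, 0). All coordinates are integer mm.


translate([399, 479, 0]) cube([2225, 81, 3086]);


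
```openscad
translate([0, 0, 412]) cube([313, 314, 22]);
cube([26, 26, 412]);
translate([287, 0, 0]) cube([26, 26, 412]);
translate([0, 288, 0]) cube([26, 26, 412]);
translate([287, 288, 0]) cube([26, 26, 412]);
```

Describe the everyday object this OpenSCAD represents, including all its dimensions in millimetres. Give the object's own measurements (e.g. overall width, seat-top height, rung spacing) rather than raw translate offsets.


A four-legged stool. The seat is a 313×314×22 mm slab whose top surface is at z = 434 mm; four square legs, each 26×26 mm in cross-section, run from the floor (z = 0) to the underside of the seat, each flush with a corner of the seat.


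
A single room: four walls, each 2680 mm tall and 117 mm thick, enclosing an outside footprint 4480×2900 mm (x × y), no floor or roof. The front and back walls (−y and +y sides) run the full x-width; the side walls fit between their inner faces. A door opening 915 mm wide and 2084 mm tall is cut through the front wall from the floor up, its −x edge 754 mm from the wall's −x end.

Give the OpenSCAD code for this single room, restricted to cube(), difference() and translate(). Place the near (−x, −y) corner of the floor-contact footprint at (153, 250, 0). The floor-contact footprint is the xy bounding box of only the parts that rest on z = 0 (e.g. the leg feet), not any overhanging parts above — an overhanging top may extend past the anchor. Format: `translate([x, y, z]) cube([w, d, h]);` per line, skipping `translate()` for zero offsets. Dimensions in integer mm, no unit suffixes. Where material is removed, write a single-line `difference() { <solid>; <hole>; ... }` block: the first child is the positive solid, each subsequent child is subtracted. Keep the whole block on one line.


difference() { translate([153, 250, 0]) cube([4480, 117, 2680]); translate([907, 250, 0]) cube([915, 117, 2084]); }
translate([153, 3033, 0]) cube([4480, 117, 2680]);
translate([153, 367, 0]) cube([117, 2666, 2680]);
translate([4516, 367, 0]) cube([117, 2666, 2680]);


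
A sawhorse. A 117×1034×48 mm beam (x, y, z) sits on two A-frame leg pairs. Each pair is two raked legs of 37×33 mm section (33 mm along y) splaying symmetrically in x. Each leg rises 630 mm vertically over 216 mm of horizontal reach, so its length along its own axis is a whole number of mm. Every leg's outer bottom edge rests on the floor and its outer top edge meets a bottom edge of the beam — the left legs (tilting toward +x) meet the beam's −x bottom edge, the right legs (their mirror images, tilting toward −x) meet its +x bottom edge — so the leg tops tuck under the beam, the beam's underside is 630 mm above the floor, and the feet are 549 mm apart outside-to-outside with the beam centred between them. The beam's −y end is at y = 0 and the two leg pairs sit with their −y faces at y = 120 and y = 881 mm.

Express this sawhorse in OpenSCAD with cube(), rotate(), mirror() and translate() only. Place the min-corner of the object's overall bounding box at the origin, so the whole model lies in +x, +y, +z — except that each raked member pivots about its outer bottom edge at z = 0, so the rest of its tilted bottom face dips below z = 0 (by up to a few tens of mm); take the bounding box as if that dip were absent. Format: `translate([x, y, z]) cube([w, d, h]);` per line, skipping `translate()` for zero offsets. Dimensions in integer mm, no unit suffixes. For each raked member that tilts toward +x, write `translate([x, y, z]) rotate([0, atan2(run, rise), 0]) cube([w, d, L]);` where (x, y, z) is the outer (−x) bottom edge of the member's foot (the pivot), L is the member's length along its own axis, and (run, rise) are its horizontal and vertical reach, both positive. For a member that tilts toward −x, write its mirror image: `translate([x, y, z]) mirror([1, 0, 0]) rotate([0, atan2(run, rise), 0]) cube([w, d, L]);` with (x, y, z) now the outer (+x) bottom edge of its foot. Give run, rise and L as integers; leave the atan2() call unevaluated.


// leg length = √(216² + 630²) = 666
// right-leg outer foot x = 2·216 + 117 = 549
// beam min-corner = (216, 0, 630)
translate([216, 0, 630]) cube([117, 1034, 48]);
translate([0, 120, 0]) rotate([0, atan2(216, 630), 0]) cube([37, 33, 666]);
translate([549, 120, 0]) mirror([1, 0, 0]) rotate([0, atan2(216, 630), 0]) cube([37, 33, 666]);
translate([0, 881, 0]) rotate([0, atan2(216, 630), 0]) cube([37, 33, 666]);
translate([549, 881, 0]) mirror([1, 0, 0]) rotate([0, atan2(216, 630), 0]) cube([37, 33, 666]);


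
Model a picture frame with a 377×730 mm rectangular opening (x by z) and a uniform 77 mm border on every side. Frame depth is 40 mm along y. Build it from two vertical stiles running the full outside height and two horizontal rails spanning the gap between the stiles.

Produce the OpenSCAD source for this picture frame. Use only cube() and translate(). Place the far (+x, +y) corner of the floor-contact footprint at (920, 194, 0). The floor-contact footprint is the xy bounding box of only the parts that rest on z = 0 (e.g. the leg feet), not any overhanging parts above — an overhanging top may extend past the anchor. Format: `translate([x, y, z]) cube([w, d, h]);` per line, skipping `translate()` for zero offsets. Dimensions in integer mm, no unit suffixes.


translate([389, 154, 0]) cube([77, 40, 884]);
translate([843, 154, 0]) cube([77, 40, 884]);
translate([466, 154, 0]) cube([377, 40, 77]);
translate([466, 154, 807]) cube([377, 40, 77]);


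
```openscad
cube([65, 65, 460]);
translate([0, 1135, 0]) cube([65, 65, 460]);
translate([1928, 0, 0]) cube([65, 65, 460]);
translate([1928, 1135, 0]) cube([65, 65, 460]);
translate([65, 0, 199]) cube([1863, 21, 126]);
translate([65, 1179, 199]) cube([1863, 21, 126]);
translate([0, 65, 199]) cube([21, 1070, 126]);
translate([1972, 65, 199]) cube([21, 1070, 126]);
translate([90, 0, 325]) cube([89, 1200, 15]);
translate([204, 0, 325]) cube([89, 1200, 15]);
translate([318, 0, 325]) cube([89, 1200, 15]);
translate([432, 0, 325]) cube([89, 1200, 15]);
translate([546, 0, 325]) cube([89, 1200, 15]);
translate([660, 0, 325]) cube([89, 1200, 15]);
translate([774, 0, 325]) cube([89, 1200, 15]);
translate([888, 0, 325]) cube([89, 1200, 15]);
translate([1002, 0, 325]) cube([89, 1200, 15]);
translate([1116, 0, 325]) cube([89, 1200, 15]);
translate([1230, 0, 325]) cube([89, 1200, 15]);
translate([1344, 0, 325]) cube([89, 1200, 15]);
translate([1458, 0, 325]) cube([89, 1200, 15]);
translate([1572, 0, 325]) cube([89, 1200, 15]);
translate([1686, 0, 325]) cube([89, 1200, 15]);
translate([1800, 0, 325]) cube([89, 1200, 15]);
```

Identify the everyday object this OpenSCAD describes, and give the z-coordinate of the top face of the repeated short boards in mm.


A bed frame. The slat-top height is 340 mm.

Four posts, four rails, and a row of slats — a bed frame. Slats sit on the rails at z = 199 + 126 = 325; with slat thickness 15, the top is 340 mm.


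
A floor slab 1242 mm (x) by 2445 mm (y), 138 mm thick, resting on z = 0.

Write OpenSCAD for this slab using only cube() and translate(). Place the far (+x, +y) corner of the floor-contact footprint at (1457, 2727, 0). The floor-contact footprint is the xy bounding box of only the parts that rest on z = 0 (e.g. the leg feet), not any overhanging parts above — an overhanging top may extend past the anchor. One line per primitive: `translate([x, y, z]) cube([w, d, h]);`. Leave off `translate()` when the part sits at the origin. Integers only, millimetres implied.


translate([215, 282, 0]) cube([1242, 2445, 138]);


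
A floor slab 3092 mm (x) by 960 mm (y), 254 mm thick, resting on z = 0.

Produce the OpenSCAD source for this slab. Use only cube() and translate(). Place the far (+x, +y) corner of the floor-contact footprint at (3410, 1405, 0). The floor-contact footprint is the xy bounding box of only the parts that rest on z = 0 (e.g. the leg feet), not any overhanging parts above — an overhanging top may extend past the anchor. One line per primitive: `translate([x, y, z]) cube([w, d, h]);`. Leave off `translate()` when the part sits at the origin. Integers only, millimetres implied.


translate([318, 445, 0]) cube([3092, 960, 254]);


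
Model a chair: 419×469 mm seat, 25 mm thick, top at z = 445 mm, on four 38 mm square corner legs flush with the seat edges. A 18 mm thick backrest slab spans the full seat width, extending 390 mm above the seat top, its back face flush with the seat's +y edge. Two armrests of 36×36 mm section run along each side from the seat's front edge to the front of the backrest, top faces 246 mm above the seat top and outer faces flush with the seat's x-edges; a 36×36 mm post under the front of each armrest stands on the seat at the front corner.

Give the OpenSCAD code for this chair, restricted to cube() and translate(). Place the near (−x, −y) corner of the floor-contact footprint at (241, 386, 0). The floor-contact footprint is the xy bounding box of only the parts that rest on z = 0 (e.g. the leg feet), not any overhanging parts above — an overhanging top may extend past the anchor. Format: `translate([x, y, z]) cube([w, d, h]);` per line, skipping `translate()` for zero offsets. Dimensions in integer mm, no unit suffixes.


translate([241, 386, 420]) cube([419, 469, 25]);
translate([241, 386, 0]) cube([38, 38, 420]);
translate([622, 386, 0]) cube([38, 38, 420]);
translate([241, 817, 0]) cube([38, 38, 420]);
translate([622, 817, 0]) cube([38, 38, 420]);
translate([241, 837, 445]) cube([419, 18, 390]);
translate([241, 386, 655]) cube([36, 451, 36]);
translate([624, 386, 655]) cube([36, 451, 36]);
translate([241, 386, 445]) cube([36, 36, 210]);
translate([624, 386, 445]) cube([36, 36, 210]);


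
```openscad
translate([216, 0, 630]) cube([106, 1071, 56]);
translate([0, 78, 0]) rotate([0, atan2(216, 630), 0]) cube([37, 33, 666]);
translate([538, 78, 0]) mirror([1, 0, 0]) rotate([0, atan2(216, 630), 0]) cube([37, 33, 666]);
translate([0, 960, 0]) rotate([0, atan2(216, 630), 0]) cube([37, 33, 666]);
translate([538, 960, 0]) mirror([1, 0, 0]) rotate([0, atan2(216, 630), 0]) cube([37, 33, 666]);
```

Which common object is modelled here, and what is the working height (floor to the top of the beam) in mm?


A sawhorse. The overall height is 686 mm.

A beam across two mirrored pairs of raked legs — a sawhorse. The beam's underside is at z = 630 (matching the legs' vertical rise in atan2(216, 630)) and the beam is 56 mm tall, so its top is at 630 + 56 = 686 mm. The raked legs top out at the beam's underside, so that is the highest point.


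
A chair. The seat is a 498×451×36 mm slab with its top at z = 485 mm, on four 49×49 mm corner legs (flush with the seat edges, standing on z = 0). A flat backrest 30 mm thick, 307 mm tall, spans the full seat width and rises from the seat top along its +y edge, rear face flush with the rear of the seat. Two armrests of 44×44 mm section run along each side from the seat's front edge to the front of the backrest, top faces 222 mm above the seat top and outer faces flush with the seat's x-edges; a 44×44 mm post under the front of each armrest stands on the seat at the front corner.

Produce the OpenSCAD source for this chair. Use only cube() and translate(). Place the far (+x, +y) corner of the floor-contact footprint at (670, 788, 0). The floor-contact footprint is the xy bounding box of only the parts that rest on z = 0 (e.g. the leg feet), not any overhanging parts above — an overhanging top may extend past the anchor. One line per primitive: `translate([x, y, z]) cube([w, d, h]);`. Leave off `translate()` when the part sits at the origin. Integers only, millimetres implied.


translate([172, 337, 449]) cube([498, 451, 36]);
translate([172, 337, 0]) cube([49, 49, 449]);
translate([621, 337, 0]) cube([49, 49, 449]);
translate([172, 739, 0]) cube([49, 49, 449]);
translate([621, 739, 0]) cube([49, 49, 449]);
translate([172, 758, 485]) cube([498, 30, 307]);
translate([172, 337, 663]) cube([44, 421, 44]);
translate([626, 337, 663]) cube([44, 421, 44]);
translate([172, 337, 485]) cube([44, 44, 178]);
translate([626, 337, 485]) cube([44, 44, 178]);


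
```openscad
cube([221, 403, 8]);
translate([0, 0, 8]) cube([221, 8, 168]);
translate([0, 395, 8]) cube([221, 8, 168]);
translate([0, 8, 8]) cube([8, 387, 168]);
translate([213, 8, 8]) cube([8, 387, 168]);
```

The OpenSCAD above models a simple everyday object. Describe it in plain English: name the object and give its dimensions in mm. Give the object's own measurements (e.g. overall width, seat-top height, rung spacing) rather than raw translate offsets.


An open-topped rectangular box: outside dimensions 221×403×176 mm, with a uniform wall and base thickness of 8 mm. The base is a full 221×403 slab on the floor; four walls sit on top of the base. The front and back walls (the −y and +y sides) span the full width; the two side walls fit between them.


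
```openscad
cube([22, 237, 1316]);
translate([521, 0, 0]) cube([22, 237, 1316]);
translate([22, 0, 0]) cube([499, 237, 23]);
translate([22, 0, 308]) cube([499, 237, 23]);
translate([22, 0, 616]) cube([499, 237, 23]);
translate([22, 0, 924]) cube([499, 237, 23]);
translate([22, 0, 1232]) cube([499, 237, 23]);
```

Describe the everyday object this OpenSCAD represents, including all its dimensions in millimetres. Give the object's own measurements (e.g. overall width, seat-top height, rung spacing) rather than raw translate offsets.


An open bookshelf. Two side panels, each 22 mm thick, 237 mm deep and 1316 mm tall, stand 543 mm apart (outside-to-outside). Between them sit 5 shelves, each 23 mm thick and 237 mm deep, spanning the full gap between the sides. The bottom shelf rests on the floor (its underside at z = 0) and the clear gap between one shelf's top and the next shelf's underside is 285 mm.


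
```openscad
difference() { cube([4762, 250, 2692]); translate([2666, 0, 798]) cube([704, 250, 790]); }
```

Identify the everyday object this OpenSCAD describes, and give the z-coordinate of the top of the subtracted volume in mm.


A wall with a window opening. The window head height is 1588 mm.

A wall with a rectangular opening subtracted — a window. Sill at z = 798, opening 790 mm tall, so the head is at 798 + 790 = 1588 mm.


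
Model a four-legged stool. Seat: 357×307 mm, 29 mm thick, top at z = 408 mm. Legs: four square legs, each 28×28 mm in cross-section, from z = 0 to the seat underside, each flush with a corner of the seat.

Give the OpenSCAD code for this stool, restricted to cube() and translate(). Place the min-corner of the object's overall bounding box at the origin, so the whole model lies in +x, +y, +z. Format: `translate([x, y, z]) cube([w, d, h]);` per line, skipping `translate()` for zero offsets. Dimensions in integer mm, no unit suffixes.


translate([0, 0, 379]) cube([357, 307, 29]);
cube([28, 28, 379]);
translate([329, 0, 0]) cube([28, 28, 379]);
translate([0, 279, 0]) cube([28, 28, 379]);
translate([329, 279, 0]) cube([28, 28, 379]);


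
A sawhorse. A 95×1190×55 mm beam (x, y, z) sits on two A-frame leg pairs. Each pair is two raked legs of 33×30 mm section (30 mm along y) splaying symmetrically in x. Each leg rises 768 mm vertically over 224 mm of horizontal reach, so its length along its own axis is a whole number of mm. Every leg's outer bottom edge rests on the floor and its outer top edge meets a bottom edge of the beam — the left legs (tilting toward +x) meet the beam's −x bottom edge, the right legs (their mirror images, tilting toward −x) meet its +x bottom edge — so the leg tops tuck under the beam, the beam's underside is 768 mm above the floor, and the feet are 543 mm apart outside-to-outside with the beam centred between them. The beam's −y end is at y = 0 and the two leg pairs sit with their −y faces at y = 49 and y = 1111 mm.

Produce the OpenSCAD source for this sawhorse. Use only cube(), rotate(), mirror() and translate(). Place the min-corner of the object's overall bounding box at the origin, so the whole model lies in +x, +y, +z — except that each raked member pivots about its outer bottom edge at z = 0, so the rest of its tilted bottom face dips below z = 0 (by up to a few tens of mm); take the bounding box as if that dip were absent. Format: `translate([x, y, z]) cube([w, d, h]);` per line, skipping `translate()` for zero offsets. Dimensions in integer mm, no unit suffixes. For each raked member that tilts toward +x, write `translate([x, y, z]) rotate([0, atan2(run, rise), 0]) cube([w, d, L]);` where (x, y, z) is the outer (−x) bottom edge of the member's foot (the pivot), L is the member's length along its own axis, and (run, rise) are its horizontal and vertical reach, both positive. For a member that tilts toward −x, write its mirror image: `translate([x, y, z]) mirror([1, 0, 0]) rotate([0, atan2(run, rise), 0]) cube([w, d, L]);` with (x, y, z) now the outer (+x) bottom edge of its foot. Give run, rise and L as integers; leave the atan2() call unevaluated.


translate([224, 0, 768]) cube([95, 1190, 55]);
translate([0, 49, 0]) rotate([0, atan2(224, 768), 0]) cube([33, 30, 800]);
translate([543, 49, 0]) mirror([1, 0, 0]) rotate([0, atan2(224, 768), 0]) cube([33, 30, 800]);
translate([0, 1111, 0]) rotate([0, atan2(224, 768), 0]) cube([33, 30, 800]);
translate([543, 1111, 0]) mirror([1, 0, 0]) rotate([0, atan2(224, 768), 0]) cube([33, 30, 800]);


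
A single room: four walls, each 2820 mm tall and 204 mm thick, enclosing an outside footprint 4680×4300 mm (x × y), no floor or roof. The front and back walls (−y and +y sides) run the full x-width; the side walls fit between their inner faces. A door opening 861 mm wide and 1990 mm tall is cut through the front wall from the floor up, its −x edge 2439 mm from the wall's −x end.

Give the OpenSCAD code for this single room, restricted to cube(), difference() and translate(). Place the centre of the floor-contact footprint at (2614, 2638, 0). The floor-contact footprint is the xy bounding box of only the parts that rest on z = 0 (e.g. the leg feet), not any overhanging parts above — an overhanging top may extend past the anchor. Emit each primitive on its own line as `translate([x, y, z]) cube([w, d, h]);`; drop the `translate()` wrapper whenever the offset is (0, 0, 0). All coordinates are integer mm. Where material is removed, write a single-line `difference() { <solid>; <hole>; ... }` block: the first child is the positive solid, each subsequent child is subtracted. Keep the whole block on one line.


difference() { translate([274, 488, 0]) cube([4680, 204, 2820]); translate([2713, 488, 0]) cube([861, 204, 1990]); }
translate([274, 4584, 0]) cube([4680, 204, 2820]);
translate([274, 692, 0]) cube([204, 3892, 2820]);
translate([4750, 692, 0]) cube([204, 3892, 2820]);


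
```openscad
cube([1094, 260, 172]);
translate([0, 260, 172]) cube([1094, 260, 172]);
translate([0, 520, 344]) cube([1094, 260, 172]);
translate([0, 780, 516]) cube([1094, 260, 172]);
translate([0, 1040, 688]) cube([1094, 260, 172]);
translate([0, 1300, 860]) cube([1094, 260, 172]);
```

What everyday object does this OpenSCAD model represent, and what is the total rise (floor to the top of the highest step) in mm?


A staircase. The total rise is 1032 mm.

6 identical blocks, each offset up and back from the previous — a staircase. Each step is 172 mm tall and there are 6 of them, so the total rise is 6 × 172 = 1032 mm.


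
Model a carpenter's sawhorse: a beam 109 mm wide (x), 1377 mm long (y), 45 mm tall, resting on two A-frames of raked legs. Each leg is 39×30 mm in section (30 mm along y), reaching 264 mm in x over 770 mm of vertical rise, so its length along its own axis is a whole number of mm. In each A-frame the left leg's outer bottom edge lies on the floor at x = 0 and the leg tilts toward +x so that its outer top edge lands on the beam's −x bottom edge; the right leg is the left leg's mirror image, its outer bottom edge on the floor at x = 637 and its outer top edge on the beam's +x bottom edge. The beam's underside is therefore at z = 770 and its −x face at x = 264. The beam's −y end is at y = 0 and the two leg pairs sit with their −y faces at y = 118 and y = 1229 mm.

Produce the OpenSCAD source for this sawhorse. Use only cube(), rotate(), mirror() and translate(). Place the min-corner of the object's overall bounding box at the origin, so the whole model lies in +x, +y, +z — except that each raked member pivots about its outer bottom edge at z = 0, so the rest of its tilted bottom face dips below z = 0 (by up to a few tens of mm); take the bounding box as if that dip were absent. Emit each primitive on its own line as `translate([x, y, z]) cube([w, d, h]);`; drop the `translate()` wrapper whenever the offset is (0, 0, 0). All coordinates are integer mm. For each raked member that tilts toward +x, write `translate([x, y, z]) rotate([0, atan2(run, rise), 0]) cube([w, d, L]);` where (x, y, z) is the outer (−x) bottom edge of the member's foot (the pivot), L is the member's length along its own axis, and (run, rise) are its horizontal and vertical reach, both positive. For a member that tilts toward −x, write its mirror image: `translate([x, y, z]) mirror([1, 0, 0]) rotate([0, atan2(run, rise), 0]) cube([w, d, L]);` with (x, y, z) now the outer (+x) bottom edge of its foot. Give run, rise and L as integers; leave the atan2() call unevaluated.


translate([264, 0, 770]) cube([109, 1377, 45]);
translate([0, 118, 0]) rotate([0, atan2(264, 770), 0]) cube([39, 30, 814]);
translate([637, 118, 0]) mirror([1, 0, 0]) rotate([0, atan2(264, 770), 0]) cube([39, 30, 814]);
translate([0, 1229, 0]) rotate([0, atan2(264, 770), 0]) cube([39, 30, 814]);
translate([637, 1229, 0]) mirror([1, 0, 0]) rotate([0, atan2(264, 770), 0]) cube([39, 30, 814]);


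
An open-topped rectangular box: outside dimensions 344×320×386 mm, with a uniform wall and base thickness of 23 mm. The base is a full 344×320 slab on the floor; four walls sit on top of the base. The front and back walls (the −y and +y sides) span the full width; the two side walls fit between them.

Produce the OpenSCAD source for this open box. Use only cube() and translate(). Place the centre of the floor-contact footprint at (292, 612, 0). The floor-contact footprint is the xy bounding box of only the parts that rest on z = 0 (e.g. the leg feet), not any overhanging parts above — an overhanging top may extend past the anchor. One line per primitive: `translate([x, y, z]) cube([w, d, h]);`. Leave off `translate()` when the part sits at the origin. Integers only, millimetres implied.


translate([120, 452, 0]) cube([344, 320, 23]);
translate([120, 452, 23]) cube([344, 23, 363]);
translate([120, 749, 23]) cube([344, 23, 363]);
translate([120, 475, 23]) cube([23, 274, 363]);
translate([441, 475, 23]) cube([23, 274, 363]);


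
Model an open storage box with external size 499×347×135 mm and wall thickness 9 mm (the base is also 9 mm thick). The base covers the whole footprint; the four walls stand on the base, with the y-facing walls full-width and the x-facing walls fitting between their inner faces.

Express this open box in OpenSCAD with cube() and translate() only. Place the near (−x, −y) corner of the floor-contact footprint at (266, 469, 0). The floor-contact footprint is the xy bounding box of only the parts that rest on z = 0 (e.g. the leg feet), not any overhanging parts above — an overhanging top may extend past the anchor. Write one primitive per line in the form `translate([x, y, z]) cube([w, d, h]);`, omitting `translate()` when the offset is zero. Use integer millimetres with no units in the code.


translate([266, 469, 0]) cube([499, 347, 9]);
translate([266, 469, 9]) cube([499, 9, 126]);
translate([266, 807, 9]) cube([499, 9, 126]);
translate([266, 478, 9]) cube([9, 329, 126]);
translate([756, 478, 9]) cube([9, 329, 126]);


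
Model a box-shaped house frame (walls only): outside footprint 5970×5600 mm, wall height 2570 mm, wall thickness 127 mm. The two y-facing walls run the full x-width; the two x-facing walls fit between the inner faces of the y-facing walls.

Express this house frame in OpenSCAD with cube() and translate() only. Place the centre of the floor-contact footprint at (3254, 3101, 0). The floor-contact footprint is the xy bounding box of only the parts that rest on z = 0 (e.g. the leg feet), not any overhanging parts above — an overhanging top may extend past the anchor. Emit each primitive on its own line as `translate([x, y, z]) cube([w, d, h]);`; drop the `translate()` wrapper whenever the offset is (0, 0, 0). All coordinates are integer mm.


translate([269, 301, 0]) cube([5970, 127, 2570]);
translate([269, 5774, 0]) cube([5970, 127, 2570]);
translate([269, 428, 0]) cube([127, 5346, 2570]);
translate([6112, 428, 0]) cube([127, 5346, 2570]);


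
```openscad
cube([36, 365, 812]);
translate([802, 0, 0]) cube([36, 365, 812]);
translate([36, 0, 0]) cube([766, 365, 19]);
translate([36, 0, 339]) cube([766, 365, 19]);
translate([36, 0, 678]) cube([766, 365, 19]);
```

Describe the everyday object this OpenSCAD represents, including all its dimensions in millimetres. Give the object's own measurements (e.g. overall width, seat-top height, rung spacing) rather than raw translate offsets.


An open bookshelf. Two side panels, each 36 mm thick, 365 mm deep and 812 mm tall, stand 838 mm apart (outside-to-outside). Between them sit 3 shelves, each 19 mm thick and 365 mm deep, spanning the full gap between the sides. The bottom shelf rests on the floor (its underside at z = 0) and the clear gap between one shelf's top and the next shelf's underside is 320 mm.


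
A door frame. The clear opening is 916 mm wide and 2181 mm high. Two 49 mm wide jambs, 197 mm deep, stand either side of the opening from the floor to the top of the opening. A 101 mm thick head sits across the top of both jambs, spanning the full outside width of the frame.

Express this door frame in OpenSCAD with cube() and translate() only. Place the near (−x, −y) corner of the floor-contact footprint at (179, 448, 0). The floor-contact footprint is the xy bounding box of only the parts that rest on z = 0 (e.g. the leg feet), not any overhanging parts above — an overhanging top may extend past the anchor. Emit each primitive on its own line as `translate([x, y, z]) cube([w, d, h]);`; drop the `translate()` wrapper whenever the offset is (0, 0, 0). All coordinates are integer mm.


translate([179, 448, 0]) cube([49, 197, 2181]);
translate([1144, 448, 0]) cube([49, 197, 2181]);
translate([179, 448, 2181]) cube([1014, 197, 101]);


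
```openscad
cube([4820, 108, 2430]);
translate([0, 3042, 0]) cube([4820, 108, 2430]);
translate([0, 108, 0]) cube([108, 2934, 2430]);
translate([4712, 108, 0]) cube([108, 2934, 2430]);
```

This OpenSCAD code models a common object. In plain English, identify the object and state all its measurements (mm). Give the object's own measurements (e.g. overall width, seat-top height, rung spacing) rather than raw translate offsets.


The wall frame of a small rectangular building: four walls, each 2430 mm tall and 108 mm thick, enclosing a footprint 4820 mm (x) by 3150 mm (y) outside-to-outside, with no floor or roof. The front and back walls (the −y and +y sides) span the full width; the two side walls fit between them.
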